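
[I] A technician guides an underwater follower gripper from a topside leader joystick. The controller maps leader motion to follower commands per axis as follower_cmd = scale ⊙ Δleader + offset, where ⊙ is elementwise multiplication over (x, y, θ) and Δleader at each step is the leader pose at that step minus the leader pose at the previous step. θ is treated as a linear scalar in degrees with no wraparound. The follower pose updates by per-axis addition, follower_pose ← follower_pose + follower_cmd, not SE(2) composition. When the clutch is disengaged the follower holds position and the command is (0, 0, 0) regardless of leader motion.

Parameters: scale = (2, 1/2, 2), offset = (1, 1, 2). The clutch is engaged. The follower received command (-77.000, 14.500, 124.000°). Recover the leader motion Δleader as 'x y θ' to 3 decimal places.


-39.000 27.000 61.000

axis x: (-77.000 − 1) / (2) = -39.000
axis y: (14.500 − 1) / (1/2) = 27.000
axis θ: (124.000 − 2) / (2) = 61.000


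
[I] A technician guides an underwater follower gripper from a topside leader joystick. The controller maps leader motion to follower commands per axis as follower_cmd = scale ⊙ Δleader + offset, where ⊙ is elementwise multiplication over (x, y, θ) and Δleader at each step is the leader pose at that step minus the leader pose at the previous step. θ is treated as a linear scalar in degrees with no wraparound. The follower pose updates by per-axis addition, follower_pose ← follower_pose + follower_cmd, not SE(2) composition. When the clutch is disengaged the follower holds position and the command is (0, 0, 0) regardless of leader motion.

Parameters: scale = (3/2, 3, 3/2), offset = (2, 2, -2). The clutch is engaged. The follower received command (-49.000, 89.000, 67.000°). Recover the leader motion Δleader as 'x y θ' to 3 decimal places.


-34.000 29.000 46.000

axis x: (-49.000 − 2) / (3/2) = -34.000
axis y: (89.000 − 2) / (3) = 29.000
axis θ: (67.000 − -2) / (3/2) = 46.000


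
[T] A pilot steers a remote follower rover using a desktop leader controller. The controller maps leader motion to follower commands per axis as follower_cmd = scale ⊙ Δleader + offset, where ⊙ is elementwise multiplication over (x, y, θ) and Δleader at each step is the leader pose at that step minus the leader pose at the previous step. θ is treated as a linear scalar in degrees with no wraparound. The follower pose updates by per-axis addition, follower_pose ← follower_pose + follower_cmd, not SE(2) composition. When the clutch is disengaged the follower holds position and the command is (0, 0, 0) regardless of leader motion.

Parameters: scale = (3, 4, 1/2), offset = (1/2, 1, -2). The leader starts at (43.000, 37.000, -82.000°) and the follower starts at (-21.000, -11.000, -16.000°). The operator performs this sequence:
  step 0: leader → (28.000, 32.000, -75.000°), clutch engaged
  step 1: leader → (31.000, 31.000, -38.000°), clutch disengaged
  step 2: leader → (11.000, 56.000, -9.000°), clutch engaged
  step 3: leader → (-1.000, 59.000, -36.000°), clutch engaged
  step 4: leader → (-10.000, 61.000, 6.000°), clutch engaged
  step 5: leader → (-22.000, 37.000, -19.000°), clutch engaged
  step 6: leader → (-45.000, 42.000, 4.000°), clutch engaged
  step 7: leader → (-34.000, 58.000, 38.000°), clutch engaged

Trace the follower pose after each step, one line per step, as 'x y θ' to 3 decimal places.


-65.500 -30.000 -14.500
-65.500 -30.000 -14.500
-125.000 71.000 -2.000
-160.500 84.000 -17.500
-187.000 93.000 1.500
-222.500 -2.000 -13.000
-291.000 19.000 -3.500
-257.500 84.000 11.500

step 0: Δleader=(-15.000, -5.000, 7.000°), engaged; cmd=(-44.500, -19.000, 1.500°) → follower=(-65.500, -30.000, -14.500°)
step 1: Δleader=(3.000, -1.000, 37.000°), disengaged; cmd=(0,0,0) → follower holds at (-65.500, -30.000, -14.500°)
step 2: Δleader=(-20.000, 25.000, 29.000°), engaged; cmd=(-59.500, 101.000, 12.500°) → follower=(-125.000, 71.000, -2.000°)
step 3: Δleader=(-12.000, 3.000, -27.000°), engaged; cmd=(-35.500, 13.000, -15.500°) → follower=(-160.500, 84.000, -17.500°)
step 4: Δleader=(-9.000, 2.000, 42.000°), engaged; cmd=(-26.500, 9.000, 19.000°) → follower=(-187.000, 93.000, 1.500°)
step 5: Δleader=(-12.000, -24.000, -25.000°), engaged; cmd=(-35.500, -95.000, -14.500°) → follower=(-222.500, -2.000, -13.000°)
step 6: Δleader=(-23.000, 5.000, 23.000°), engaged; cmd=(-68.500, 21.000, 9.500°) → follower=(-291.000, 19.000, -3.500°)
step 7: Δleader=(11.000, 16.000, 34.000°), engaged; cmd=(33.500, 65.000, 15.000°) → follower=(-257.500, 84.000, 11.500°)


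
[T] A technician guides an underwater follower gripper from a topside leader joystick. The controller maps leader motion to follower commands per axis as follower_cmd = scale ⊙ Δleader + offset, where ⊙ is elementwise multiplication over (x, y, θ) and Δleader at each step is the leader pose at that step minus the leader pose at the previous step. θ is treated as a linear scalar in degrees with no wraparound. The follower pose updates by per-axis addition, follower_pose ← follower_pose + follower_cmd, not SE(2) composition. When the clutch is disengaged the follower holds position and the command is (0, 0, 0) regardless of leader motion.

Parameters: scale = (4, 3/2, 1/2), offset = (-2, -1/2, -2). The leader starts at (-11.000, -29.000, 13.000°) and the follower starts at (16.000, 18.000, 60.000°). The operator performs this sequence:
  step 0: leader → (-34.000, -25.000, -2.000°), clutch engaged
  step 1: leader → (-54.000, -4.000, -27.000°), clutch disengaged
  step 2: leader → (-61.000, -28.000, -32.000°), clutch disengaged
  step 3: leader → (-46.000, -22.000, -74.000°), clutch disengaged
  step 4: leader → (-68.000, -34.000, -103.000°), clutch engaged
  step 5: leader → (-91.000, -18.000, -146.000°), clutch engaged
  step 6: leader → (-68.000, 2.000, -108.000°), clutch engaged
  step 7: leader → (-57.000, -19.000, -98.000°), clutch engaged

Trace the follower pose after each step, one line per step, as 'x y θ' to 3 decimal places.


step 0: Δleader=(-23.000, 4.000, -15.000°), engaged; cmd=(-94.000, 5.500, -9.500°) → follower=(-78.000, 23.500, 50.500°)
step 1: Δleader=(-20.000, 21.000, -25.000°), disengaged; cmd=(0,0,0) → follower holds at (-78.000, 23.500, 50.500°)
step 2: Δleader=(-7.000, -24.000, -5.000°), disengaged; cmd=(0,0,0) → follower holds at (-78.000, 23.500, 50.500°)
step 3: Δleader=(15.000, 6.000, -42.000°), disengaged; cmd=(0,0,0) → follower holds at (-78.000, 23.500, 50.500°)
step 4: Δleader=(-22.000, -12.000, -29.000°), engaged; cmd=(-90.000, -18.500, -16.500°) → follower=(-168.000, 5.000, 34.000°)
step 5: Δleader=(-23.000, 16.000, -43.000°), engaged; cmd=(-94.000, 23.500, -23.500°) → follower=(-262.000, 28.500, 10.500°)
step 6: Δleader=(23.000, 20.000, 38.000°), engaged; cmd=(90.000, 29.500, 17.000°) → follower=(-172.000, 58.000, 27.500°)
step 7: Δleader=(11.000, -21.000, 10.000°), engaged; cmd=(42.000, -32.000, 3.000°) → follower=(-130.000, 26.000, 30.500°)

-78.000 23.500 50.500
-78.000 23.500 50.500
-78.000 23.500 50.500
-78.000 23.500 50.500
-168.000 5.000 34.000
-262.000 28.500 10.500
-172.000 58.000 27.500
-130.000 26.000 30.500


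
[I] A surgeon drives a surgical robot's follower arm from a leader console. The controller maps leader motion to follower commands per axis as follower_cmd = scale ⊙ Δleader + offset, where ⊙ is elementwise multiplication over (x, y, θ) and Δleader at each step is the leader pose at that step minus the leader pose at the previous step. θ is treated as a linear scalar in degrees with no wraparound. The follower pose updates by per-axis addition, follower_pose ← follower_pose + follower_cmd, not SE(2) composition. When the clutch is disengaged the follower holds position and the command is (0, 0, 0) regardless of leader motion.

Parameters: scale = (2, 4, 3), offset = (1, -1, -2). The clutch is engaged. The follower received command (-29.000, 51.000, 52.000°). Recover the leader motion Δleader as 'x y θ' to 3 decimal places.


axis x: (-29.000 − 1) / (2) = -15.000
axis y: (51.000 − -1) / (4) = 13.000
axis θ: (52.000 − -2) / (3) = 18.000

-15.000 13.000 18.000


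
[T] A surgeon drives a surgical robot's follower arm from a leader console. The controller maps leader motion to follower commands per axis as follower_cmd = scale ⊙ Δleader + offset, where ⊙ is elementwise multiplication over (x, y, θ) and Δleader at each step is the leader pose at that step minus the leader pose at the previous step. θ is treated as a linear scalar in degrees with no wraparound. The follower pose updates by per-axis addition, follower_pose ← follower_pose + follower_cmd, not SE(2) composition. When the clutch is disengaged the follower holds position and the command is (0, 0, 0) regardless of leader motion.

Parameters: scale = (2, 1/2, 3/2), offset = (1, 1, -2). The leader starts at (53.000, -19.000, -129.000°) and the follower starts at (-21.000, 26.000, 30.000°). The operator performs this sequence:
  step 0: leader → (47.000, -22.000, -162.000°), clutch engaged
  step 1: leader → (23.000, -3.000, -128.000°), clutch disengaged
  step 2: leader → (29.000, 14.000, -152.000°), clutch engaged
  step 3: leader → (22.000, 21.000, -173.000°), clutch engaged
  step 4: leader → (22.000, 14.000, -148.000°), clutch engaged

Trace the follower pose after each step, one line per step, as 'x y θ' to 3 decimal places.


-32.000 25.500 -21.500
-32.000 25.500 -21.500
-19.000 35.000 -59.500
-32.000 39.500 -93.000
-31.000 37.000 -57.500

step 0: Δleader=(-6.000, -3.000, -33.000°), engaged; cmd=(-11.000, -0.500, -51.500°) → follower=(-32.000, 25.500, -21.500°)
step 1: Δleader=(-24.000, 19.000, 34.000°), disengaged; cmd=(0,0,0) → follower holds at (-32.000, 25.500, -21.500°)
step 2: Δleader=(6.000, 17.000, -24.000°), engaged; cmd=(13.000, 9.500, -38.000°) → follower=(-19.000, 35.000, -59.500°)
step 3: Δleader=(-7.000, 7.000, -21.000°), engaged; cmd=(-13.000, 4.500, -33.500°) → follower=(-32.000, 39.500, -93.000°)
step 4: Δleader=(0.000, -7.000, 25.000°), engaged; cmd=(1.000, -2.500, 35.500°) → follower=(-31.000, 37.000, -57.500°)


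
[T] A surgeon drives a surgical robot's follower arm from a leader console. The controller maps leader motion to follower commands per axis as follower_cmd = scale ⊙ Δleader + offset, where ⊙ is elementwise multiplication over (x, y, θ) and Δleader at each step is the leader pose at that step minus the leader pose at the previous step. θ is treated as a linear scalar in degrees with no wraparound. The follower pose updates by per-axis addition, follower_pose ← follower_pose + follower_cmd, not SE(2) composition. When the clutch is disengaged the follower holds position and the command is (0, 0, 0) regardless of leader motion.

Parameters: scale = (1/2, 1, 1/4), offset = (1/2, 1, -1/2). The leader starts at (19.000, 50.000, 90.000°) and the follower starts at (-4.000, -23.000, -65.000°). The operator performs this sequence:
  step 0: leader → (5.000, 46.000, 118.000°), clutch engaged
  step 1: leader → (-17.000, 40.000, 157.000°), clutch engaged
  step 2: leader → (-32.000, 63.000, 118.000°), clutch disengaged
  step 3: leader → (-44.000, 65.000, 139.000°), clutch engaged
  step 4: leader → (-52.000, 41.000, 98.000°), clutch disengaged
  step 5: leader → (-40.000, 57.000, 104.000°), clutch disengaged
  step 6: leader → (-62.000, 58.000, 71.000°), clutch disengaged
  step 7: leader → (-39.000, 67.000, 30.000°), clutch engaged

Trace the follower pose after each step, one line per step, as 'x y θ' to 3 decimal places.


-10.500 -26.000 -58.500
-21.000 -31.000 -49.250
-21.000 -31.000 -49.250
-26.500 -28.000 -44.500
-26.500 -28.000 -44.500
-26.500 -28.000 -44.500
-26.500 -28.000 -44.500
-14.500 -18.000 -55.250

step 0: Δleader=(-14.000, -4.000, 28.000°), engaged; cmd=(-6.500, -3.000, 6.500°) → follower=(-10.500, -26.000, -58.500°)
step 1: Δleader=(-22.000, -6.000, 39.000°), engaged; cmd=(-10.500, -5.000, 9.250°) → follower=(-21.000, -31.000, -49.250°)
step 2: Δleader=(-15.000, 23.000, -39.000°), disengaged; cmd=(0,0,0) → follower holds at (-21.000, -31.000, -49.250°)
step 3: Δleader=(-12.000, 2.000, 21.000°), engaged; cmd=(-5.500, 3.000, 4.750°) → follower=(-26.500, -28.000, -44.500°)
step 4: Δleader=(-8.000, -24.000, -41.000°), disengaged; cmd=(0,0,0) → follower holds at (-26.500, -28.000, -44.500°)
step 5: Δleader=(12.000, 16.000, 6.000°), disengaged; cmd=(0,0,0) → follower holds at (-26.500, -28.000, -44.500°)
step 6: Δleader=(-22.000, 1.000, -33.000°), disengaged; cmd=(0,0,0) → follower holds at (-26.500, -28.000, -44.500°)
step 7: Δleader=(23.000, 9.000, -41.000°), engaged; cmd=(12.000, 10.000, -10.750°) → follower=(-14.500, -18.000, -55.250°)


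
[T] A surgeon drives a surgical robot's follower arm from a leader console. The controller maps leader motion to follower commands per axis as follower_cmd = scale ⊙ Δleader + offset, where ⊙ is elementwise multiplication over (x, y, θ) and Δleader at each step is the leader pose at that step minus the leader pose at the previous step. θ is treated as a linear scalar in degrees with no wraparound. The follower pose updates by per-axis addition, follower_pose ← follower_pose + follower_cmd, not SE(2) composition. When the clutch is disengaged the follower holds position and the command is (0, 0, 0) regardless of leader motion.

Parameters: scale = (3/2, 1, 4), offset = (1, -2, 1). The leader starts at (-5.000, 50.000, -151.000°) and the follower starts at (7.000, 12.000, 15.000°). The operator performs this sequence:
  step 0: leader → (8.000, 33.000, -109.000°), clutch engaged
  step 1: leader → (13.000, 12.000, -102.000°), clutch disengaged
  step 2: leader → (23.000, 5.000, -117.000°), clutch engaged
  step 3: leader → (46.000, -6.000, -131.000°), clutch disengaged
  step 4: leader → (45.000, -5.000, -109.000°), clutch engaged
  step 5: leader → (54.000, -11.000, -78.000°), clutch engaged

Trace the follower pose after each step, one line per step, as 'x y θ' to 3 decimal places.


step 0: Δleader=(13.000, -17.000, 42.000°), engaged; cmd=(20.500, -19.000, 169.000°) → follower=(27.500, -7.000, 184.000°)
step 1: Δleader=(5.000, -21.000, 7.000°), disengaged; cmd=(0,0,0) → follower holds at (27.500, -7.000, 184.000°)
step 2: Δleader=(10.000, -7.000, -15.000°), engaged; cmd=(16.000, -9.000, -59.000°) → follower=(43.500, -16.000, 125.000°)
step 3: Δleader=(23.000, -11.000, -14.000°), disengaged; cmd=(0,0,0) → follower holds at (43.500, -16.000, 125.000°)
step 4: Δleader=(-1.000, 1.000, 22.000°), engaged; cmd=(-0.500, -1.000, 89.000°) → follower=(43.000, -17.000, 214.000°)
step 5: Δleader=(9.000, -6.000, 31.000°), engaged; cmd=(14.500, -8.000, 125.000°) → follower=(57.500, -25.000, 339.000°)

27.500 -7.000 184.000
27.500 -7.000 184.000
43.500 -16.000 125.000
43.500 -16.000 125.000
43.000 -17.000 214.000
57.500 -25.000 339.000


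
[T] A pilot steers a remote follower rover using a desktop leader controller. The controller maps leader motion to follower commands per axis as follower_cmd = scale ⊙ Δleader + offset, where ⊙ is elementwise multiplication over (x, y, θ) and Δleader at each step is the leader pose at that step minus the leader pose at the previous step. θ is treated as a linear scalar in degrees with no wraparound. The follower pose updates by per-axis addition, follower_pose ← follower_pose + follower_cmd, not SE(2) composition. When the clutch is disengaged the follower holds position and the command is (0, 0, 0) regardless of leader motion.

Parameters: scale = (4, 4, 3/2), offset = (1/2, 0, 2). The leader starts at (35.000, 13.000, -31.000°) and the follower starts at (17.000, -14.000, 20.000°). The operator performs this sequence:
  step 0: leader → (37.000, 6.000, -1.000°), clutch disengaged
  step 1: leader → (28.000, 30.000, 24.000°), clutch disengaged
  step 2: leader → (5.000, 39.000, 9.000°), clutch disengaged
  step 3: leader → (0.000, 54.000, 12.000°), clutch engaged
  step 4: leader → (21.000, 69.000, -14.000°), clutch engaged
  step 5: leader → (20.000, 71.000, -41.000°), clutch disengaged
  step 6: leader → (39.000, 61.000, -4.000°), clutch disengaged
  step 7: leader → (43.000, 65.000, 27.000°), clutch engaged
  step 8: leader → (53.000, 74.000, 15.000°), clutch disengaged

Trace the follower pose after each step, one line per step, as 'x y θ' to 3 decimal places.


17.000 -14.000 20.000
17.000 -14.000 20.000
17.000 -14.000 20.000
-2.500 46.000 26.500
82.000 106.000 -10.500
82.000 106.000 -10.500
82.000 106.000 -10.500
98.500 122.000 38.000
98.500 122.000 38.000

step 0: Δleader=(2.000, -7.000, 30.000°), disengaged; cmd=(0,0,0) → follower holds at (17.000, -14.000, 20.000°)
step 1: Δleader=(-9.000, 24.000, 25.000°), disengaged; cmd=(0,0,0) → follower holds at (17.000, -14.000, 20.000°)
step 2: Δleader=(-23.000, 9.000, -15.000°), disengaged; cmd=(0,0,0) → follower holds at (17.000, -14.000, 20.000°)
step 3: Δleader=(-5.000, 15.000, 3.000°), engaged; cmd=(-19.500, 60.000, 6.500°) → follower=(-2.500, 46.000, 26.500°)
step 4: Δleader=(21.000, 15.000, -26.000°), engaged; cmd=(84.500, 60.000, -37.000°) → follower=(82.000, 106.000, -10.500°)
step 5: Δleader=(-1.000, 2.000, -27.000°), disengaged; cmd=(0,0,0) → follower holds at (82.000, 106.000, -10.500°)
step 6: Δleader=(19.000, -10.000, 37.000°), disengaged; cmd=(0,0,0) → follower holds at (82.000, 106.000, -10.500°)
step 7: Δleader=(4.000, 4.000, 31.000°), engaged; cmd=(16.500, 16.000, 48.500°) → follower=(98.500, 122.000, 38.000°)
step 8: Δleader=(10.000, 9.000, -12.000°), disengaged; cmd=(0,0,0) → follower holds at (98.500, 122.000, 38.000°)


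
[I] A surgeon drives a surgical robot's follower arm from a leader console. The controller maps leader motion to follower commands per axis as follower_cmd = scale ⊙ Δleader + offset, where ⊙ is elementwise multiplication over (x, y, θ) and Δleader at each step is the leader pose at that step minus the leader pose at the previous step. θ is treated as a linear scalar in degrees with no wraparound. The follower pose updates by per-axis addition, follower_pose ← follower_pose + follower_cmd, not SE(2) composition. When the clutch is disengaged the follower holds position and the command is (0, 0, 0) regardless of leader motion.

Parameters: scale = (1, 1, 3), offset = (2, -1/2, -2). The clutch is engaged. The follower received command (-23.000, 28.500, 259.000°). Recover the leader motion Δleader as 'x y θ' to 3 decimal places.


axis x: (-23.000 − 2) / (1) = -25.000
axis y: (28.500 − -1/2) / (1) = 29.000
axis θ: (259.000 − -2) / (3) = 87.000

-25.000 29.000 87.000


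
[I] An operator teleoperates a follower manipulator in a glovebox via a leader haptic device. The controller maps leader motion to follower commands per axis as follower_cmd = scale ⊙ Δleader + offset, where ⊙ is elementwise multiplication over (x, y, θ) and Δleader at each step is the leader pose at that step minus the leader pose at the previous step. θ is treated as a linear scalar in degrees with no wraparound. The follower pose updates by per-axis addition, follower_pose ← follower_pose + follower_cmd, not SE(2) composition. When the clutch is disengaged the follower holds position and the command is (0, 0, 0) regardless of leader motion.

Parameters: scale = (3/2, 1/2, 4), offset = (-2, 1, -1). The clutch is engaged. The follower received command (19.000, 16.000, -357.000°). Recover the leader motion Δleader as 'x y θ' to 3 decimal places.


14.000 30.000 -89.000

axis x: (19.000 − -2) / (3/2) = 14.000
axis y: (16.000 − 1) / (1/2) = 30.000
axis θ: (-357.000 − -1) / (4) = -89.000


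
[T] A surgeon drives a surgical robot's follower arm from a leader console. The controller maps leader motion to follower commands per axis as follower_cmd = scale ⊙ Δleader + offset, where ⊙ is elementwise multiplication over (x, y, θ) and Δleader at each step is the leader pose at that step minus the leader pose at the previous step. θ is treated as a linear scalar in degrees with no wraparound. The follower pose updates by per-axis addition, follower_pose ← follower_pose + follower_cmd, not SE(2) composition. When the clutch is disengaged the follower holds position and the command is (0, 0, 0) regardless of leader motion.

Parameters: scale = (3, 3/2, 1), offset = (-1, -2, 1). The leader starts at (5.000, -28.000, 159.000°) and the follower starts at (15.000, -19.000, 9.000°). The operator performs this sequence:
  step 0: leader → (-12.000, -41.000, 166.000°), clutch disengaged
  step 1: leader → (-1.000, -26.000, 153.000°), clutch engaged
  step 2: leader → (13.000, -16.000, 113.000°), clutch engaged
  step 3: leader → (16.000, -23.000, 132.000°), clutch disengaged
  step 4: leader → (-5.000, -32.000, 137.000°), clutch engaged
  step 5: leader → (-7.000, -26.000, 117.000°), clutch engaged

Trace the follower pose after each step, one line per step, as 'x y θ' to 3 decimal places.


step 0: Δleader=(-17.000, -13.000, 7.000°), disengaged; cmd=(0,0,0) → follower holds at (15.000, -19.000, 9.000°)
step 1: Δleader=(11.000, 15.000, -13.000°), engaged; cmd=(32.000, 20.500, -12.000°) → follower=(47.000, 1.500, -3.000°)
step 2: Δleader=(14.000, 10.000, -40.000°), engaged; cmd=(41.000, 13.000, -39.000°) → follower=(88.000, 14.500, -42.000°)
step 3: Δleader=(3.000, -7.000, 19.000°), disengaged; cmd=(0,0,0) → follower holds at (88.000, 14.500, -42.000°)
step 4: Δleader=(-21.000, -9.000, 5.000°), engaged; cmd=(-64.000, -15.500, 6.000°) → follower=(24.000, -1.000, -36.000°)
step 5: Δleader=(-2.000, 6.000, -20.000°), engaged; cmd=(-7.000, 7.000, -19.000°) → follower=(17.000, 6.000, -55.000°)

15.000 -19.000 9.000
47.000 1.500 -3.000
88.000 14.500 -42.000
88.000 14.500 -42.000
24.000 -1.000 -36.000
17.000 6.000 -55.000


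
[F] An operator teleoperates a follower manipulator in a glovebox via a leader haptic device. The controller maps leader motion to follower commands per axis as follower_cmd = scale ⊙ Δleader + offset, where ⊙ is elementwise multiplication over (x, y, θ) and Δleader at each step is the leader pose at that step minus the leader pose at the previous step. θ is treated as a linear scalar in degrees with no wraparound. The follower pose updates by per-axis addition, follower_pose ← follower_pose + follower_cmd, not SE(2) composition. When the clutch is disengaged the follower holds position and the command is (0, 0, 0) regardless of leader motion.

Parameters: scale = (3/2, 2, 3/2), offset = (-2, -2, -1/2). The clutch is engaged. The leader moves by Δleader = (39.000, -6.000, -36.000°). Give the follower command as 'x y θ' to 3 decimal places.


56.500 -14.000 -54.500

axis x: 3/2·39.000 + -2 = 56.500
axis y: 2·-6.000 + -2 = -14.000
axis θ: 3/2·-36.000 + -1/2 = -54.500


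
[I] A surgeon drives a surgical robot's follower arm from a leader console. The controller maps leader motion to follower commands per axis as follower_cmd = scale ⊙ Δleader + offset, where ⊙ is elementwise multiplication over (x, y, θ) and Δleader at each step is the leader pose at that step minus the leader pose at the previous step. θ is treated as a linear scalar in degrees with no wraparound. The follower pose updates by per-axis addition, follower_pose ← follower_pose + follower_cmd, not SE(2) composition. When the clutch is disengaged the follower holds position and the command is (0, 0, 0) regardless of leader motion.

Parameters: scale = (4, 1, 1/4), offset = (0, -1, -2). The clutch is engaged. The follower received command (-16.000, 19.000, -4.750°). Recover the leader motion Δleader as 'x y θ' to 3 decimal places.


axis x: (-16.000 − 0) / (4) = -4.000
axis y: (19.000 − -1) / (1) = 20.000
axis θ: (-4.750 − -2) / (1/4) = -11.000

-4.000 20.000 -11.000


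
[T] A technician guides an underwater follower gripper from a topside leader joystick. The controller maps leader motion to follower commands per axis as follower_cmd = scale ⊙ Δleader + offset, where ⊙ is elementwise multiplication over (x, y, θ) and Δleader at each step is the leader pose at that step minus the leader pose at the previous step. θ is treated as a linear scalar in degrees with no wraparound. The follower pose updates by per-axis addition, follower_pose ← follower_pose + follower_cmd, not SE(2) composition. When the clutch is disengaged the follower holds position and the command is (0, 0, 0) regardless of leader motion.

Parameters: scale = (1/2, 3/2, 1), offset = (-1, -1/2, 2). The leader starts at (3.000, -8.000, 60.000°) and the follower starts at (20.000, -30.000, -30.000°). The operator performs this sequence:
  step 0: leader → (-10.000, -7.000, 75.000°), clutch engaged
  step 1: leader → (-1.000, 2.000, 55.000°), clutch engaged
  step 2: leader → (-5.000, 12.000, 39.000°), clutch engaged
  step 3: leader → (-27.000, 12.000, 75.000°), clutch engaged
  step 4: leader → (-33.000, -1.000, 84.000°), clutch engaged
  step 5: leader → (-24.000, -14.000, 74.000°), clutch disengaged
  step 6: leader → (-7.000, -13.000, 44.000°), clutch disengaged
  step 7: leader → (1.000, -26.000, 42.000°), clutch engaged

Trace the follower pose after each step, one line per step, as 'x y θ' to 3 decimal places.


step 0: Δleader=(-13.000, 1.000, 15.000°), engaged; cmd=(-7.500, 1.000, 17.000°) → follower=(12.500, -29.000, -13.000°)
step 1: Δleader=(9.000, 9.000, -20.000°), engaged; cmd=(3.500, 13.000, -18.000°) → follower=(16.000, -16.000, -31.000°)
step 2: Δleader=(-4.000, 10.000, -16.000°), engaged; cmd=(-3.000, 14.500, -14.000°) → follower=(13.000, -1.500, -45.000°)
step 3: Δleader=(-22.000, 0.000, 36.000°), engaged; cmd=(-12.000, -0.500, 38.000°) → follower=(1.000, -2.000, -7.000°)
step 4: Δleader=(-6.000, -13.000, 9.000°), engaged; cmd=(-4.000, -20.000, 11.000°) → follower=(-3.000, -22.000, 4.000°)
step 5: Δleader=(9.000, -13.000, -10.000°), disengaged; cmd=(0,0,0) → follower holds at (-3.000, -22.000, 4.000°)
step 6: Δleader=(17.000, 1.000, -30.000°), disengaged; cmd=(0,0,0) → follower holds at (-3.000, -22.000, 4.000°)
step 7: Δleader=(8.000, -13.000, -2.000°), engaged; cmd=(3.000, -20.000, 0.000°) → follower=(0.000, -42.000, 4.000°)

12.500 -29.000 -13.000
16.000 -16.000 -31.000
13.000 -1.500 -45.000
1.000 -2.000 -7.000
-3.000 -22.000 4.000
-3.000 -22.000 4.000
-3.000 -22.000 4.000
0.000 -42.000 4.000


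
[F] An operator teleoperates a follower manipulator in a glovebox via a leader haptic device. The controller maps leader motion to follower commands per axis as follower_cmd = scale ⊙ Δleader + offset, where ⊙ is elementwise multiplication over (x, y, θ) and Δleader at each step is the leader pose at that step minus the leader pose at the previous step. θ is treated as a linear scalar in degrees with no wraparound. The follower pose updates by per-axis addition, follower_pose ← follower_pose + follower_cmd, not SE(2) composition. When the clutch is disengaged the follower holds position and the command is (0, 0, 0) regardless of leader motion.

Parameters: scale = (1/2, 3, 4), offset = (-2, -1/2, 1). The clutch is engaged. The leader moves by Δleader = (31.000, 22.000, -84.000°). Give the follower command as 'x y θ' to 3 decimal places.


13.500 65.500 -335.000

axis x: 1/2·31.000 + -2 = 13.500
axis y: 3·22.000 + -1/2 = 65.500
axis θ: 4·-84.000 + 1 = -335.000


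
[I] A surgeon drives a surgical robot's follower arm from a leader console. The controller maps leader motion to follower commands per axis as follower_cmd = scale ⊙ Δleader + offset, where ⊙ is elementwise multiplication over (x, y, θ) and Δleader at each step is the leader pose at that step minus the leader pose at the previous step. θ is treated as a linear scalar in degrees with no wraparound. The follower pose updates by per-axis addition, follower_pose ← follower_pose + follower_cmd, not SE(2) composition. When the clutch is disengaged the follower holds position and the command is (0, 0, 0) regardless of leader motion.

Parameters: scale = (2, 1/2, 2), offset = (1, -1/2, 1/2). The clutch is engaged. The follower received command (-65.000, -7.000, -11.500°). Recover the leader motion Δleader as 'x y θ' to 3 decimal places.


axis x: (-65.000 − 1) / (2) = -33.000
axis y: (-7.000 − -1/2) / (1/2) = -13.000
axis θ: (-11.500 − 1/2) / (2) = -6.000

-33.000 -13.000 -6.000


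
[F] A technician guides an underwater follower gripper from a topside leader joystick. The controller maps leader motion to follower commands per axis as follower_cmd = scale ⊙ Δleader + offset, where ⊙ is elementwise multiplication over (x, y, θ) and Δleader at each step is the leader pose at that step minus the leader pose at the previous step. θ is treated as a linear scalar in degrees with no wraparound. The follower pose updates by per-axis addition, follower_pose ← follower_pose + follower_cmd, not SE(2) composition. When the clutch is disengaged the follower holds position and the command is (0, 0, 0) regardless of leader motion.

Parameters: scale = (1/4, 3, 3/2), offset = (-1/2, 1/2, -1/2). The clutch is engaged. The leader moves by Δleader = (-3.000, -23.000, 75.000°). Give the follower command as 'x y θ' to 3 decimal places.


-1.250 -68.500 112.000

axis x: 1/4·-3.000 + -1/2 = -1.250
axis y: 3·-23.000 + 1/2 = -68.500
axis θ: 3/2·75.000 + -1/2 = 112.000


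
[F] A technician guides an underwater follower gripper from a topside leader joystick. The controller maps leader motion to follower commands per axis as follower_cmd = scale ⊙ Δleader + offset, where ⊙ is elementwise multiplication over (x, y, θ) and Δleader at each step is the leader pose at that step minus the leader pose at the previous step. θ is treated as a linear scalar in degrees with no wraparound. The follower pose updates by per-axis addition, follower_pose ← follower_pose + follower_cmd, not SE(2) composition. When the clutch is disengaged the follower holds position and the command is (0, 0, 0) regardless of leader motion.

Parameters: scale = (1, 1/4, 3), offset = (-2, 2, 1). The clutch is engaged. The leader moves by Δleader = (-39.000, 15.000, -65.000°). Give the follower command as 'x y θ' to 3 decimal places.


-41.000 5.750 -194.000

axis x: 1·-39.000 + -2 = -41.000
axis y: 1/4·15.000 + 2 = 5.750
axis θ: 3·-65.000 + 1 = -194.000


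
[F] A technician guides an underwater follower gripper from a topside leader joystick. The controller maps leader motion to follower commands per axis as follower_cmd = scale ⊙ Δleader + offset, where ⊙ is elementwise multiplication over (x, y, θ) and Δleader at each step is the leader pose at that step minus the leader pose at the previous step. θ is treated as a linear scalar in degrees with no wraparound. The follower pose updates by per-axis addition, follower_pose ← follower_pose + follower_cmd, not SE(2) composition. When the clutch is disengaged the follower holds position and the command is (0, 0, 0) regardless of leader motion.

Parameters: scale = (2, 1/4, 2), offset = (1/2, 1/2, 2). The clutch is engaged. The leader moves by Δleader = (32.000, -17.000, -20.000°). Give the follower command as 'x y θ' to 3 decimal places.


axis x: 2·32.000 + 1/2 = 64.500
axis y: 1/4·-17.000 + 1/2 = -3.750
axis θ: 2·-20.000 + 2 = -38.000

64.500 -3.750 -38.000


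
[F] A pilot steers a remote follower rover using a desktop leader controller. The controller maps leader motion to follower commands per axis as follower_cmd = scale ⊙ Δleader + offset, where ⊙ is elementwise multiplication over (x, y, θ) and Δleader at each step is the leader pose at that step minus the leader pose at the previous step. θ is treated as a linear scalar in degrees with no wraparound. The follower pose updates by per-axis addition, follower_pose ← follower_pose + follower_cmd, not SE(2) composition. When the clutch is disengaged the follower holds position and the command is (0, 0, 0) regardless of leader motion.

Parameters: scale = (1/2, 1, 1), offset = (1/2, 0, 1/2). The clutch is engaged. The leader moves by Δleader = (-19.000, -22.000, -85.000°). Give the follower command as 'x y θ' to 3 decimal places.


-9.000 -22.000 -84.500

axis x: 1/2·-19.000 + 1/2 = -9.000
axis y: 1·-22.000 + 0 = -22.000
axis θ: 1·-85.000 + 1/2 = -84.500


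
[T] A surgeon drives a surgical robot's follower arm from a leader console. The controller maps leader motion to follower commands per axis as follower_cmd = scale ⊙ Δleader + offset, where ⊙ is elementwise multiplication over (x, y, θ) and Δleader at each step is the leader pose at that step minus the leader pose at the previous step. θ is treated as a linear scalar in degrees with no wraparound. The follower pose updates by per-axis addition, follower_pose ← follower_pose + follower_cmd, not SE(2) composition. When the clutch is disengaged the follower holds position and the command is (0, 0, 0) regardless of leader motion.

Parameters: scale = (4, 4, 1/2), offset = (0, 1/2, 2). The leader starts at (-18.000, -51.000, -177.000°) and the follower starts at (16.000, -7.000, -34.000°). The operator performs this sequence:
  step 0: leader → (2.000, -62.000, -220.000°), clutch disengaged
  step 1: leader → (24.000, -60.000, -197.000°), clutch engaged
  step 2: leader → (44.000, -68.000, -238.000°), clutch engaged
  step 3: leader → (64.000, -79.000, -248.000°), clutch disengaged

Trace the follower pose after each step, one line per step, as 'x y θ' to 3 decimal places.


16.000 -7.000 -34.000
104.000 1.500 -20.500
184.000 -30.000 -39.000
184.000 -30.000 -39.000

step 0: Δleader=(20.000, -11.000, -43.000°), disengaged; cmd=(0,0,0) → follower holds at (16.000, -7.000, -34.000°)
step 1: Δleader=(22.000, 2.000, 23.000°), engaged; cmd=(88.000, 8.500, 13.500°) → follower=(104.000, 1.500, -20.500°)
step 2: Δleader=(20.000, -8.000, -41.000°), engaged; cmd=(80.000, -31.500, -18.500°) → follower=(184.000, -30.000, -39.000°)
step 3: Δleader=(20.000, -11.000, -10.000°), disengaged; cmd=(0,0,0) → follower holds at (184.000, -30.000, -39.000°)


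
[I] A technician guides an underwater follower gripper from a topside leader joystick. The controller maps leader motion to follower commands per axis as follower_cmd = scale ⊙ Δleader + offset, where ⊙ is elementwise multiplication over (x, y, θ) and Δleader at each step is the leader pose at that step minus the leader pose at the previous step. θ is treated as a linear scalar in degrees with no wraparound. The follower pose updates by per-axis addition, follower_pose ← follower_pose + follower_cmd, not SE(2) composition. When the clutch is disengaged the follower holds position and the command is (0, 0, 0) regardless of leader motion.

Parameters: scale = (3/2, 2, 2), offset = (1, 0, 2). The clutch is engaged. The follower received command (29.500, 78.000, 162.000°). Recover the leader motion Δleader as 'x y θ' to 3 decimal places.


axis x: (29.500 − 1) / (3/2) = 19.000
axis y: (78.000 − 0) / (2) = 39.000
axis θ: (162.000 − 2) / (2) = 80.000

19.000 39.000 80.000


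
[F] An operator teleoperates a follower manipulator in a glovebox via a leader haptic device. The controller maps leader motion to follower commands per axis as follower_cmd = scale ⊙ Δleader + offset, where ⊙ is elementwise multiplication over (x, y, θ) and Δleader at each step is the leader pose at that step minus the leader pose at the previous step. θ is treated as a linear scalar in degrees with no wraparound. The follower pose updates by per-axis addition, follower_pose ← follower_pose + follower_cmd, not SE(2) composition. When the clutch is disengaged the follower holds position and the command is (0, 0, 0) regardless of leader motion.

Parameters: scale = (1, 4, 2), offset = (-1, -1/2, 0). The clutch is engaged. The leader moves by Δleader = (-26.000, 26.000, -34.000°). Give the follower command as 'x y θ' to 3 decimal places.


-27.000 103.500 -68.000

axis x: 1·-26.000 + -1 = -27.000
axis y: 4·26.000 + -1/2 = 103.500
axis θ: 2·-34.000 + 0 = -68.000


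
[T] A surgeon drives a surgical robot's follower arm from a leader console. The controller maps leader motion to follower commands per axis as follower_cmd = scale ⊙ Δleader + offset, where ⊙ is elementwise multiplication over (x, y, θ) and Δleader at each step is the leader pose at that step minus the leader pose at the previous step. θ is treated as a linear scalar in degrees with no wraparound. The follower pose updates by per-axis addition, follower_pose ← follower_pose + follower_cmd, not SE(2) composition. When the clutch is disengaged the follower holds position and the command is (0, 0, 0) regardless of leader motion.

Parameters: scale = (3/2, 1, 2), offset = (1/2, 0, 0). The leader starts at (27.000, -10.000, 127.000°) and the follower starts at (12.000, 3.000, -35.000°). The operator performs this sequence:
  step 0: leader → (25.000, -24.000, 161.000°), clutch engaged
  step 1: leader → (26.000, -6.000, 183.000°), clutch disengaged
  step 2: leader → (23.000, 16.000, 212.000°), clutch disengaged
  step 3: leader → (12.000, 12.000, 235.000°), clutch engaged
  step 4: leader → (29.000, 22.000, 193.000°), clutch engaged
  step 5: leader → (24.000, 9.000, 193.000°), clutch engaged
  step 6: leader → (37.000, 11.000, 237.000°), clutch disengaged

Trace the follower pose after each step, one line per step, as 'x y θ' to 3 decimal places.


step 0: Δleader=(-2.000, -14.000, 34.000°), engaged; cmd=(-2.500, -14.000, 68.000°) → follower=(9.500, -11.000, 33.000°)
step 1: Δleader=(1.000, 18.000, 22.000°), disengaged; cmd=(0,0,0) → follower holds at (9.500, -11.000, 33.000°)
step 2: Δleader=(-3.000, 22.000, 29.000°), disengaged; cmd=(0,0,0) → follower holds at (9.500, -11.000, 33.000°)
step 3: Δleader=(-11.000, -4.000, 23.000°), engaged; cmd=(-16.000, -4.000, 46.000°) → follower=(-6.500, -15.000, 79.000°)
step 4: Δleader=(17.000, 10.000, -42.000°), engaged; cmd=(26.000, 10.000, -84.000°) → follower=(19.500, -5.000, -5.000°)
step 5: Δleader=(-5.000, -13.000, 0.000°), engaged; cmd=(-7.000, -13.000, 0.000°) → follower=(12.500, -18.000, -5.000°)
step 6: Δleader=(13.000, 2.000, 44.000°), disengaged; cmd=(0,0,0) → follower holds at (12.500, -18.000, -5.000°)

9.500 -11.000 33.000
9.500 -11.000 33.000
9.500 -11.000 33.000
-6.500 -15.000 79.000
19.500 -5.000 -5.000
12.500 -18.000 -5.000
12.500 -18.000 -5.000


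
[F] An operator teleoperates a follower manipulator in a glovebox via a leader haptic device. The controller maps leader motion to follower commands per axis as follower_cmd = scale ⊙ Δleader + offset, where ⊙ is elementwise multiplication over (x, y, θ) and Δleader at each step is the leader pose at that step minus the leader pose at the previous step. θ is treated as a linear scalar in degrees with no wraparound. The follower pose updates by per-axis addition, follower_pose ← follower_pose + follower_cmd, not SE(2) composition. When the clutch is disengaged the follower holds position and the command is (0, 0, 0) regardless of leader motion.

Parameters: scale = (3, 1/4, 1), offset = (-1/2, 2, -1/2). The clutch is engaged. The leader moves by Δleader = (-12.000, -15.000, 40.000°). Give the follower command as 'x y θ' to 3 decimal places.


-36.500 -1.750 39.500

axis x: 3·-12.000 + -1/2 = -36.500
axis y: 1/4·-15.000 + 2 = -1.750
axis θ: 1·40.000 + -1/2 = 39.500


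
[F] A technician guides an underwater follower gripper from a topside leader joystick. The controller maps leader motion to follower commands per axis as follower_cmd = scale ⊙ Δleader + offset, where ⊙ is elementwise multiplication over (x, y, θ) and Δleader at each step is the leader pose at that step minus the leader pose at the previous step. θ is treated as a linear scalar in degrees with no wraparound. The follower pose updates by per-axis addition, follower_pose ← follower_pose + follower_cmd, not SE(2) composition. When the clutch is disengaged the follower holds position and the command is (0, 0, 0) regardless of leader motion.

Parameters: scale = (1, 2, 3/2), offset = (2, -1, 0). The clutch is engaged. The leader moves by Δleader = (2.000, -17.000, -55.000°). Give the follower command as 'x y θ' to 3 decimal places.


4.000 -35.000 -82.500

axis x: 1·2.000 + 2 = 4.000
axis y: 2·-17.000 + -1 = -35.000
axis θ: 3/2·-55.000 + 0 = -82.500
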